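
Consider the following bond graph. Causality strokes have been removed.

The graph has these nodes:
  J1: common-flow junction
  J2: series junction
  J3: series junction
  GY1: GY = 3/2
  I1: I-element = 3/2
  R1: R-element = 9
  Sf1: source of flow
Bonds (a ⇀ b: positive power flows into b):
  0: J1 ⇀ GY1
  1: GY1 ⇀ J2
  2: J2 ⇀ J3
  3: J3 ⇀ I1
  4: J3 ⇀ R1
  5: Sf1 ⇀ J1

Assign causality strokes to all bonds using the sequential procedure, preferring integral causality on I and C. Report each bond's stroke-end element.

#5 stroke at Sf1  (Sf1 fixes flow; stroke at Sf1)
#0 stroke at J1  (1-jn J1 has f-setter on 5)
#1 stroke at J2  (GY1: gyrator matches bond 0)
#2 stroke at J3  (J2 needs exactly one f-in)
#3 stroke at I1  (I1: I, integral causality)
#4 stroke at J3  (1-jn J3 has f-setter on 3)

#0 →J1
#1 →J2
#2 →J3
#3 →I1
#4 →J3
#5 →Sf1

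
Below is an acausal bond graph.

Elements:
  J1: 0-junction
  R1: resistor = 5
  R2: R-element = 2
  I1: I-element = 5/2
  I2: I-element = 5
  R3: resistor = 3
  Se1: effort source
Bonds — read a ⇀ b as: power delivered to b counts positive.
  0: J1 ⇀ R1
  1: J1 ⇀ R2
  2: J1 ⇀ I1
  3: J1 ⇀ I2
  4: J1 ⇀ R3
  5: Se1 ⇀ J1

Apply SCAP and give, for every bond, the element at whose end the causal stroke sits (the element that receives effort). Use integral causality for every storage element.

b5 |J1  (source Se1 imposes e)
b0 |R1  (J1 effort already set via bond 5)
b1 |R2  (J1 effort already set via bond 5)
b2 |I1  (common-e at J1 fixed by 5)
b3 |I2  (common-e at J1 fixed by 5)
b4 |R3  (J1 effort already set via bond 5)

β0 →R1
β1 →R2
β2 →I1
β3 →I2
β4 →R3
β5 →J1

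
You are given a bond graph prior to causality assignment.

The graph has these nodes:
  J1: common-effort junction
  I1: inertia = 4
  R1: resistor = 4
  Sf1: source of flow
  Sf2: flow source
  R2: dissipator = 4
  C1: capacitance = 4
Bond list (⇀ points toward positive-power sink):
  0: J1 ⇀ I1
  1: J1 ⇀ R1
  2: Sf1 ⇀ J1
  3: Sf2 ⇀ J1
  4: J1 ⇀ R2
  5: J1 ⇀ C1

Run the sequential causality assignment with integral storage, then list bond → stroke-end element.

β2 |Sf1  (source Sf1 imposes f)
β3 |Sf2  (Sf2: flow source, stroke at near end)
β0 |I1  (I1: I, integral causality)
β5 |J1  (C1: C, integral causality)
β1 |R1  (common-e at J1 fixed by 5)
β4 |R2  (J1 effort already set via bond 5)

#0 stroke at I1
#1 stroke at R1
#2 stroke at Sf1
#3 stroke at Sf2
#4 stroke at R2
#5 stroke at J1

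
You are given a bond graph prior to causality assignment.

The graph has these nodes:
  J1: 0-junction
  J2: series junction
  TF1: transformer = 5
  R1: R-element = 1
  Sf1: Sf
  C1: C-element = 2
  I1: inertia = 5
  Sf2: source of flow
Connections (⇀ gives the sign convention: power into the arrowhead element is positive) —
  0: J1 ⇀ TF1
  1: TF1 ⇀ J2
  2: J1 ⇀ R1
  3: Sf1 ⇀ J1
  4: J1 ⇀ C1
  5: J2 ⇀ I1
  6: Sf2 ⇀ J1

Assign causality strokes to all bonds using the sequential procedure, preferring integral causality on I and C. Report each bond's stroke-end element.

β3 |Sf1  (Sf1: flow source, stroke at near end)
β6 |Sf2  (Sf2 (Sf) sets flow on bond)
β4 |J1  (prefer integral on C1)
β0 |TF1  (0-jn J1 has e-setter on 4)
β2 |R1  (0-jn J1 has e-setter on 4)
β1 |J2  (TF1: transformer flips bond 0)
β5 |I1  (only one flow-in slot at J2)

#0 stroke→TF1
#1 stroke→J2
#2 stroke→R1
#3 stroke→Sf1
#4 stroke→J1
#5 stroke→I1
#6 stroke→Sf2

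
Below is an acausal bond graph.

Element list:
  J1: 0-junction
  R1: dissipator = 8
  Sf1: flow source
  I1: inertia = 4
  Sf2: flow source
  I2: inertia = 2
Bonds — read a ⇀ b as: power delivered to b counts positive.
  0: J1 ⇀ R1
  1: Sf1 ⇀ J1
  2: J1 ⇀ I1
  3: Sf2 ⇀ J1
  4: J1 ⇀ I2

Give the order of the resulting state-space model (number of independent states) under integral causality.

2  (I1, I2 all integral)

β1 stroke→Sf1  (Sf1 fixes flow; stroke at Sf1)
β3 stroke→Sf2  (Sf2: flow source, stroke at near end)
β2 stroke→I1  (I1 outputs flow p/I1)
β4 stroke→I2  (I2: I, integral causality)
β0 stroke→J1  (closing 0-jn rule on J1)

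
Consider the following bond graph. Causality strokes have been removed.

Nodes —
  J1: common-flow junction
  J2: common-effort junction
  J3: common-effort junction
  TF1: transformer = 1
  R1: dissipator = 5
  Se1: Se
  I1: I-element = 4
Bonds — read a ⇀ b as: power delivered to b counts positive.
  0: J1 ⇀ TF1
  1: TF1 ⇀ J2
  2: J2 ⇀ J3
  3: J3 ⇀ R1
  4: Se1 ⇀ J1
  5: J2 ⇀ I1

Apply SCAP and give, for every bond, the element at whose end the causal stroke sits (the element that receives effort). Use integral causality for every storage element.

β4 stroke→J1  (Se1 fixes effort; stroke away)
β0 stroke→TF1  (J1: last free bond brings flow in)
β1 stroke→J2  (through TF1, causality passes straight; one stroke at TF1)
β2 stroke→J3  (J2 effort already set via bond 1)
β5 stroke→I1  (J2: bond 1 brought effort, rest push out)
β3 stroke→R1  (J3 effort already set via bond 2)

bond 0 stroke at TF1
bond 1 stroke at J2
bond 2 stroke at J3
bond 3 stroke at R1
bond 4 stroke at J1
bond 5 stroke at I1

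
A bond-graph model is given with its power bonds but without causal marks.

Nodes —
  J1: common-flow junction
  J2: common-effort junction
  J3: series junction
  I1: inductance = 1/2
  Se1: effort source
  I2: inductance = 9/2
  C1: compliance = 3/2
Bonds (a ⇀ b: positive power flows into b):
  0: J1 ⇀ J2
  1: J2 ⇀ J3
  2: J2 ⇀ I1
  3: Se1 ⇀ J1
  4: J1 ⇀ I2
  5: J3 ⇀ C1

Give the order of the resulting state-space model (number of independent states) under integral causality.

#3 stroke→J1  (Se1 fixes effort; stroke away)
#2 stroke→I1  (I1 integral (f out))
#4 stroke→I2  (I2: I, integral causality)
#0 stroke→J1  (common-f at J1 fixed by 4)
#1 stroke→J2  (only one effort-in slot at J2)
#5 stroke→J3  (common-f at J3 fixed by 1)

3  (C1, I1, I2 all integral)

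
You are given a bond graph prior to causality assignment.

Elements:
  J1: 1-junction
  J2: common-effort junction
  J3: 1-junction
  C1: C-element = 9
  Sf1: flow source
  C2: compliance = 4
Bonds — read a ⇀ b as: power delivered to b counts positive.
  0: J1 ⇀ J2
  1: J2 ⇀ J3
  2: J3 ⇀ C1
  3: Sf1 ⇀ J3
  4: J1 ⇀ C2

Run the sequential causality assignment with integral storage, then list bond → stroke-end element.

β0 stroke at J2
β1 stroke at J3
β2 stroke at J3
β3 stroke at Sf1
β4 stroke at J1

bond 3 stroke at Sf1  (Sf1 (Sf) sets flow on bond)
bond 1 stroke at J3  (J3: bond 3 brought flow, rest push out)
bond 2 stroke at J3  (J3: bond 3 brought flow, rest push out)
bond 0 stroke at J2  (closing 0-jn rule on J2)
bond 4 stroke at J1  (J1 flow already set via bond 0)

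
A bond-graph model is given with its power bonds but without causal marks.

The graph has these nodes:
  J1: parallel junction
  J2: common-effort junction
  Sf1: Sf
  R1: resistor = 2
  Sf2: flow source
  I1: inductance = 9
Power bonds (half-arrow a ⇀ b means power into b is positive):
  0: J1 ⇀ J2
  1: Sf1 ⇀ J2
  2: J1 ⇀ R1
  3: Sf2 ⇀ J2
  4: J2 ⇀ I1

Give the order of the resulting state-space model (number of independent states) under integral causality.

1  (I1 all integral)

b1 stroke at Sf1  (Sf1: flow source, stroke at near end)
b3 stroke at Sf2  (source Sf2 imposes f)
b4 stroke at I1  (I1: I, integral causality)
b0 stroke at J2  (only one effort-in slot at J2)
b2 stroke at J1  (J1: last free bond brings effort in)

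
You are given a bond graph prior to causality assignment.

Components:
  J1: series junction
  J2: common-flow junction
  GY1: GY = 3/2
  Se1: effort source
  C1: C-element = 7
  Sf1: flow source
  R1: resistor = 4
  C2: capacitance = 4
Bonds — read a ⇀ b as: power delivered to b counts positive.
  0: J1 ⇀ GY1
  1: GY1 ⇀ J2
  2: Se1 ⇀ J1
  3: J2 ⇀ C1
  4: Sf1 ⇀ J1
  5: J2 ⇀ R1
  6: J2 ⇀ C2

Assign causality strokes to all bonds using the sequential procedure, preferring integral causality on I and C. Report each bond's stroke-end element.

b0 →J1
b1 →J2
b2 →J1
b3 →J2
b4 →Sf1
b5 →R1
b6 →J2

β2 |J1  (Se1 fixes effort; stroke away)
β4 |Sf1  (source Sf1 imposes f)
β0 |J1  (1-jn J1 has f-setter on 4)
β1 |J2  (through GY1, causality inverts; strokes same side of GY1)
β3 |J2  (C1 outputs effort q/C1)
β6 |J2  (C2 outputs effort q/C2)
β5 |R1  (J2 needs exactly one f-in)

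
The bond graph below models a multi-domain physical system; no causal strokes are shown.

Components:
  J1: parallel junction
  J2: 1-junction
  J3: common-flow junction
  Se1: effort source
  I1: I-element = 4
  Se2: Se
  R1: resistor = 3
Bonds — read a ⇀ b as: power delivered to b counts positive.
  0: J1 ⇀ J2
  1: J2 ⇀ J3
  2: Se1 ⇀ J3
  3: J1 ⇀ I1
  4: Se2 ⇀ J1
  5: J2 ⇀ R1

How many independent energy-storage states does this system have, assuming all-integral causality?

β2 stroke→J3  (Se1 fixes effort; stroke away)
β4 stroke→J1  (source Se2 imposes e)
β0 stroke→J2  (J1 effort already set via bond 4)
β3 stroke→I1  (0-jn J1 has e-setter on 4)
β1 stroke→J2  (J3: last free bond brings flow in)
β5 stroke→R1  (J2 needs exactly one f-in)

1  (I1 all integral)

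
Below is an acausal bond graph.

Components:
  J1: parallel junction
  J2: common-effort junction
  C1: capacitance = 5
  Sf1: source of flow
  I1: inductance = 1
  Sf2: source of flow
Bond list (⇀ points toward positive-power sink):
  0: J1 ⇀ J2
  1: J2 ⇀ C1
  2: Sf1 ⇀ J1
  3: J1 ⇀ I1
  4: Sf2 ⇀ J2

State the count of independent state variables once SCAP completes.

2  (C1, I1 all integral)

b2 stroke→Sf1  (Sf1 (Sf) sets flow on bond)
b4 stroke→Sf2  (Sf2: flow source, stroke at near end)
b1 stroke→J2  (prefer integral on C1)
b0 stroke→J1  (J2 effort already set via bond 1)
b3 stroke→I1  (0-jn J1 has e-setter on 0)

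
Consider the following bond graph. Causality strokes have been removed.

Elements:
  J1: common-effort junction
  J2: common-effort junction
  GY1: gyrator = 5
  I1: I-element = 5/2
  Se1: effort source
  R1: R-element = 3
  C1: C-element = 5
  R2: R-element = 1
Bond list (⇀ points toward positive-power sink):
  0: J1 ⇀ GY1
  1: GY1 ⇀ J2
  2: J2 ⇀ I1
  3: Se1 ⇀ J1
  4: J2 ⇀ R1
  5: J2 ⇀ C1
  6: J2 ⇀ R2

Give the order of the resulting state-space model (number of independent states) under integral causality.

2  (C1, I1 all integral)

bond 3 stroke at J1  (source Se1 imposes e)
bond 0 stroke at GY1  (0-jn J1 has e-setter on 3)
bond 1 stroke at GY1  (through GY1, causality inverts; strokes same side of GY1)
bond 2 stroke at I1  (I1 integral (f out))
bond 5 stroke at J2  (C1 outputs effort q/C1)
bond 4 stroke at R1  (J2: bond 5 brought effort, rest push out)
bond 6 stroke at R2  (J2: bond 5 brought effort, rest push out)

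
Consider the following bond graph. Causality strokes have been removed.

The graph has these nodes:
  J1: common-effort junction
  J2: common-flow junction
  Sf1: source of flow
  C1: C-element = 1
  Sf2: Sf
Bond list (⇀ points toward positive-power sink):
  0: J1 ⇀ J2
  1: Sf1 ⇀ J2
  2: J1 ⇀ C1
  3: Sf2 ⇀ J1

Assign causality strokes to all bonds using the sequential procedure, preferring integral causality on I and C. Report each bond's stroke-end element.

β0 stroke→J2
β1 stroke→Sf1
β2 stroke→J1
β3 stroke→Sf2

β1 stroke→Sf1  (Sf1 fixes flow; stroke at Sf1)
β3 stroke→Sf2  (Sf2: flow source, stroke at near end)
β0 stroke→J2  (1-jn J2 has f-setter on 1)
β2 stroke→J1  (closing 0-jn rule on J1)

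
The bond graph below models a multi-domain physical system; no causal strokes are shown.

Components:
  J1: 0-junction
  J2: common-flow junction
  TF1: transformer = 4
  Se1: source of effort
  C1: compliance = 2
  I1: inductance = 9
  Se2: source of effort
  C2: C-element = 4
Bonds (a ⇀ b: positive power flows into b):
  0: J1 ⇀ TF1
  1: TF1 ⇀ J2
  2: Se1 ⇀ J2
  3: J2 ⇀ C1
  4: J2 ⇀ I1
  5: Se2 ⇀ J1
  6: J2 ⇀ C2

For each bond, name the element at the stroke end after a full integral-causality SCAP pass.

#0 |TF1
#1 |J2
#2 |J2
#3 |J2
#4 |I1
#5 |J1
#6 |J2

#2 →J2  (Se1: effort source, stroke at far end)
#5 →J1  (source Se2 imposes e)
#0 →TF1  (J1 effort already set via bond 5)
#1 →J2  (TF1 one-in-one-out from 0)
#3 →J2  (C1: C, integral causality)
#4 →I1  (I1 outputs flow p/I1)
#6 →J2  (J2: bond 4 brought flow, rest push out)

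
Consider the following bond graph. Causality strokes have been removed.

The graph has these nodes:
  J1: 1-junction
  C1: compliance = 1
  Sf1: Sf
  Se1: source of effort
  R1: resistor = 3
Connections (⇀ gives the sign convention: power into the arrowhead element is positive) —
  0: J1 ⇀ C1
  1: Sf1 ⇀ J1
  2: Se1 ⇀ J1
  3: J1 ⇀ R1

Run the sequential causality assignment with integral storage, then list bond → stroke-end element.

#0 stroke→J1
#1 stroke→Sf1
#2 stroke→J1
#3 stroke→J1

#1 |Sf1  (Sf1: flow source, stroke at near end)
#2 |J1  (Se1 fixes effort; stroke away)
#0 |J1  (common-f at J1 fixed by 1)
#3 |J1  (J1 flow already set via bond 1)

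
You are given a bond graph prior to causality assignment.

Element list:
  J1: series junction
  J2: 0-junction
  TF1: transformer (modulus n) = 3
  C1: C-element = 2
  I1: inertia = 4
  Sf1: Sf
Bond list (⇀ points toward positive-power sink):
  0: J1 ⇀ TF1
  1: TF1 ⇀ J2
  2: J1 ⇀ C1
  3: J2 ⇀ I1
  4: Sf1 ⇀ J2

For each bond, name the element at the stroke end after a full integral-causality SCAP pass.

bond 0 |TF1
bond 1 |J2
bond 2 |J1
bond 3 |I1
bond 4 |Sf1

#4 |Sf1  (Sf1 fixes flow; stroke at Sf1)
#2 |J1  (C1 outputs effort q/C1)
#0 |TF1  (closing 1-jn rule on J1)
#1 |J2  (TF1 one-in-one-out from 0)
#3 |I1  (common-e at J2 fixed by 1)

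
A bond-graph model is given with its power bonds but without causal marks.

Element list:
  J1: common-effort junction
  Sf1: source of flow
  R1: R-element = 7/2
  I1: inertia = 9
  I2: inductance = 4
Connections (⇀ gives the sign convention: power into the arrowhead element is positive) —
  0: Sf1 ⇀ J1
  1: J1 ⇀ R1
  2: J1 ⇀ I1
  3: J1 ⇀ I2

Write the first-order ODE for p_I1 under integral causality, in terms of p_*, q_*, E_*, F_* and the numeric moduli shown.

dp_I1/dt = 7*F_Sf1/2 - 7*p_I1/18 - 7*p_I2/8

bond 0 stroke→Sf1  (Sf1 fixes flow; stroke at Sf1)
bond 2 stroke→I1  (I1 outputs flow p/I1)
bond 3 stroke→I2  (I2 integral (f out))
bond 1 stroke→J1  (J1: last free bond brings effort in)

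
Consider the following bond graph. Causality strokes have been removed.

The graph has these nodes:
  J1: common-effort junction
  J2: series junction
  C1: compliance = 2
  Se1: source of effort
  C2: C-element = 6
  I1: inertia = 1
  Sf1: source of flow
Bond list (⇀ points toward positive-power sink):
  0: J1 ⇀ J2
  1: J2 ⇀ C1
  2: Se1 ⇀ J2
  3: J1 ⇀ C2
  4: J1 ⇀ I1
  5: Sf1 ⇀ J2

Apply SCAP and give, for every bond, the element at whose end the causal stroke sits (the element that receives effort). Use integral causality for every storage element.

b2 →J2  (Se1: effort source, stroke at far end)
b5 →Sf1  (Sf1 fixes flow; stroke at Sf1)
b0 →J2  (1-jn J2 has f-setter on 5)
b1 →J2  (1-jn J2 has f-setter on 5)
b3 →J1  (C2 integral (e out))
b4 →I1  (0-jn J1 has e-setter on 3)

#0 →J2
#1 →J2
#2 →J2
#3 →J1
#4 →I1
#5 →Sf1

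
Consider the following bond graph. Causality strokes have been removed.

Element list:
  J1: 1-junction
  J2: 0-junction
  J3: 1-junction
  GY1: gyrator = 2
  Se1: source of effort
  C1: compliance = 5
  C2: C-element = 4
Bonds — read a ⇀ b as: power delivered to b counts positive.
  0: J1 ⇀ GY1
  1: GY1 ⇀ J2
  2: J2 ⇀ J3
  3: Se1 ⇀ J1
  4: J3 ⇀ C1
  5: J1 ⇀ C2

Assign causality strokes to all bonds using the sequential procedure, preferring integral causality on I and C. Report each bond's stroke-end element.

bond 3 stroke→J1  (source Se1 imposes e)
bond 4 stroke→J3  (C1 integral (e out))
bond 2 stroke→J2  (J3: last free bond brings flow in)
bond 1 stroke→GY1  (0-jn J2 has e-setter on 2)
bond 0 stroke→GY1  (GY1: gyrator matches bond 1)
bond 5 stroke→J1  (J1: bond 0 brought flow, rest push out)

β0 stroke at GY1
β1 stroke at GY1
β2 stroke at J2
β3 stroke at J1
β4 stroke at J3
β5 stroke at J1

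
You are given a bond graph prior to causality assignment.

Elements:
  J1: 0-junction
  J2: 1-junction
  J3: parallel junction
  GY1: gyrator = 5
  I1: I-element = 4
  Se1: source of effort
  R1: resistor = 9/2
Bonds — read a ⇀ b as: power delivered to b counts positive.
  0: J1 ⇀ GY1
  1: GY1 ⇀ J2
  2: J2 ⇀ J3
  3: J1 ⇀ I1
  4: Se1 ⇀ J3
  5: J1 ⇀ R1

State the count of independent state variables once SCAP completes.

b4 stroke at J3  (Se1 (Se) sets effort on bond)
b2 stroke at J2  (common-e at J3 fixed by 4)
b1 stroke at GY1  (only one flow-in slot at J2)
b0 stroke at GY1  (GY GY1: same side as bond 1)
b3 stroke at I1  (prefer integral on I1)
b5 stroke at J1  (closing 0-jn rule on J1)

1  (I1 all integral)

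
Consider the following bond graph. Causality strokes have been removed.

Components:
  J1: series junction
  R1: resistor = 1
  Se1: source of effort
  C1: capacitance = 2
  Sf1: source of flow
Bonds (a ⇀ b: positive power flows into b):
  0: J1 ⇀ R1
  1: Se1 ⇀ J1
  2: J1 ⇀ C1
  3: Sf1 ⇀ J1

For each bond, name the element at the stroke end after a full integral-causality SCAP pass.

β1 →J1  (Se1 (Se) sets effort on bond)
β3 →Sf1  (Sf1 fixes flow; stroke at Sf1)
β0 →J1  (1-jn J1 has f-setter on 3)
β2 →J1  (J1: bond 3 brought flow, rest push out)

b0 |J1
b1 |J1
b2 |J1
b3 |Sf1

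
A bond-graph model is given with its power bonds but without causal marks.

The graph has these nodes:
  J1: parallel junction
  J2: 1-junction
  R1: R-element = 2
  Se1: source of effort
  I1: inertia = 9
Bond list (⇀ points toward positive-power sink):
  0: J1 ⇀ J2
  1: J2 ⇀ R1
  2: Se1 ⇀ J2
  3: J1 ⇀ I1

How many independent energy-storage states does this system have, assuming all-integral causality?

β2 stroke→J2  (Se1 (Se) sets effort on bond)
β3 stroke→I1  (prefer integral on I1)
β0 stroke→J1  (J1: last free bond brings effort in)
β1 stroke→J2  (common-f at J2 fixed by 0)

1  (I1 all integral)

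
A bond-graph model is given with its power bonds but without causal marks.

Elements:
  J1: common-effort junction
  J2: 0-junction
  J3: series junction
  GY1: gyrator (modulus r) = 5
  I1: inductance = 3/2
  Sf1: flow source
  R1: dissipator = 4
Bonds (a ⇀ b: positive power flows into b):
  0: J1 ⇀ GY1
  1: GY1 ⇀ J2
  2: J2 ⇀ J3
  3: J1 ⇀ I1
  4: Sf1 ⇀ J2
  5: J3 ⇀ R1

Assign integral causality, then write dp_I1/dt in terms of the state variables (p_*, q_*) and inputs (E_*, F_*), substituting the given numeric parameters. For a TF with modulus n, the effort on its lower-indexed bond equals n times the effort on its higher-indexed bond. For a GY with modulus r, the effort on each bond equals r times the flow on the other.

b4 stroke at Sf1  (source Sf1 imposes f)
b3 stroke at I1  (I1: I, integral causality)
b0 stroke at J1  (only one effort-in slot at J1)
b1 stroke at J2  (GY1: gyrator matches bond 0)
b2 stroke at J3  (J2: bond 1 brought effort, rest push out)
b5 stroke at R1  (J3 needs exactly one f-in)

dp_I1/dt = -5*F_Sf1 - 25*p_I1/6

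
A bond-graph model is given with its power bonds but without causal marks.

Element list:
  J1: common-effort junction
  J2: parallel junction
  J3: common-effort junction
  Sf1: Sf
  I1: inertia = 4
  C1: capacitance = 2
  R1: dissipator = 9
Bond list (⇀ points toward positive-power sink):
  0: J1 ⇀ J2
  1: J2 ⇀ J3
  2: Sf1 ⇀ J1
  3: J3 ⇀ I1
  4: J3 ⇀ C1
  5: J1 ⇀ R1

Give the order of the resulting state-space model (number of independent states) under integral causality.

2  (C1, I1 all integral)

b2 |Sf1  (Sf1 (Sf) sets flow on bond)
b3 |I1  (I1: I, integral causality)
b4 |J3  (prefer integral on C1)
b1 |J2  (common-e at J3 fixed by 4)
b0 |J1  (J2: bond 1 brought effort, rest push out)
b5 |R1  (J1: bond 0 brought effort, rest push out)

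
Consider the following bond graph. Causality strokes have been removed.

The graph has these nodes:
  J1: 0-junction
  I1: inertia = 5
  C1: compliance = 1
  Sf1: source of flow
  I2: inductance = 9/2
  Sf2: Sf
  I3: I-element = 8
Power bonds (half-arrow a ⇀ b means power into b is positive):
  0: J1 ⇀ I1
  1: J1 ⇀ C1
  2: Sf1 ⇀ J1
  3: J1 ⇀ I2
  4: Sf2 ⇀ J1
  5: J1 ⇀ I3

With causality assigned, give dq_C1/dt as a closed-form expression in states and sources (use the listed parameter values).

bond 2 |Sf1  (Sf1 (Sf) sets flow on bond)
bond 4 |Sf2  (source Sf2 imposes f)
bond 0 |I1  (I1 outputs flow p/I1)
bond 1 |J1  (prefer integral on C1)
bond 3 |I2  (J1: bond 1 brought effort, rest push out)
bond 5 |I3  (J1 effort already set via bond 1)

dq_C1/dt = F_Sf1 + F_Sf2 - p_I1/5 - 2*p_I2/9 - p_I3/8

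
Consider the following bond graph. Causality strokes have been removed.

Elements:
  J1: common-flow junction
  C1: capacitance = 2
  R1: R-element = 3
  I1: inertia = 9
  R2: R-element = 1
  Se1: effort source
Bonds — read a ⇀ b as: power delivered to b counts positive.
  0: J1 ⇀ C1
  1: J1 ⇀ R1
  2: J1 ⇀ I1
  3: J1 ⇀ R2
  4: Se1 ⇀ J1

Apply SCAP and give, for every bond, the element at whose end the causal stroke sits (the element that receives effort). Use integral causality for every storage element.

b0 stroke→J1
b1 stroke→J1
b2 stroke→I1
b3 stroke→J1
b4 stroke→J1

#4 |J1  (Se1 (Se) sets effort on bond)
#0 |J1  (C1 integral (e out))
#2 |I1  (I1 integral (f out))
#1 |J1  (1-jn J1 has f-setter on 2)
#3 |J1  (1-jn J1 has f-setter on 2)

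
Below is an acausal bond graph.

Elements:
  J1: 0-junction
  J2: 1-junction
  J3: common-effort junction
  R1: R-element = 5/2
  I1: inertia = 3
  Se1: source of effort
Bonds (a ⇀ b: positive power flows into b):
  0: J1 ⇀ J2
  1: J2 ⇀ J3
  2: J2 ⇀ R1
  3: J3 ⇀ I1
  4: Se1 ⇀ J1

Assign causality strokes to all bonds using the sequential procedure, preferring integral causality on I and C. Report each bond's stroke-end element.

β4 stroke→J1  (Se1: effort source, stroke at far end)
β0 stroke→J2  (J1 effort already set via bond 4)
β3 stroke→I1  (prefer integral on I1)
β1 stroke→J3  (closing 0-jn rule on J3)
β2 stroke→J2  (common-f at J2 fixed by 1)

b0 |J2
b1 |J3
b2 |J2
b3 |I1
b4 |J1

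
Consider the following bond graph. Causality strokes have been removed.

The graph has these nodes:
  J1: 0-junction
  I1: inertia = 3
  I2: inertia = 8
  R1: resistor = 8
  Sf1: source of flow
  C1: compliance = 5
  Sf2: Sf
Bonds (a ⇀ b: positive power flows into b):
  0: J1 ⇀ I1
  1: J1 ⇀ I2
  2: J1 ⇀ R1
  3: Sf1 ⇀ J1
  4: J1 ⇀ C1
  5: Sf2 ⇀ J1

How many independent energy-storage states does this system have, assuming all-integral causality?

3  (C1, I1, I2 all integral)

#3 stroke at Sf1  (source Sf1 imposes f)
#5 stroke at Sf2  (Sf2: flow source, stroke at near end)
#0 stroke at I1  (I1: I, integral causality)
#1 stroke at I2  (I2 integral (f out))
#4 stroke at J1  (C1: C, integral causality)
#2 stroke at R1  (common-e at J1 fixed by 4)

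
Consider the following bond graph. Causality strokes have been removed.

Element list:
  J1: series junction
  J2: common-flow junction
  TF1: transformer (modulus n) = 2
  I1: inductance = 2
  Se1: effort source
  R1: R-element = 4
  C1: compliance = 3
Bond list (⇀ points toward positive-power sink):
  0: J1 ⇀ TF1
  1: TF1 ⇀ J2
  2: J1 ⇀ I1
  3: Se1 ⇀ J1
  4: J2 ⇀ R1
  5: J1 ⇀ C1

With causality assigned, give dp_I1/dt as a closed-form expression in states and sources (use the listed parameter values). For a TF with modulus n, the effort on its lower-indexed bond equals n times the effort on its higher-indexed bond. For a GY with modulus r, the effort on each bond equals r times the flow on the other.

#3 →J1  (Se1 fixes effort; stroke away)
#2 →I1  (I1 outputs flow p/I1)
#0 →J1  (common-f at J1 fixed by 2)
#5 →J1  (J1 flow already set via bond 2)
#1 →TF1  (TF1: transformer flips bond 0)
#4 →J2  (J2: bond 1 brought flow, rest push out)

dp_I1/dt = E_Se1 - 8*p_I1 - q_C1/3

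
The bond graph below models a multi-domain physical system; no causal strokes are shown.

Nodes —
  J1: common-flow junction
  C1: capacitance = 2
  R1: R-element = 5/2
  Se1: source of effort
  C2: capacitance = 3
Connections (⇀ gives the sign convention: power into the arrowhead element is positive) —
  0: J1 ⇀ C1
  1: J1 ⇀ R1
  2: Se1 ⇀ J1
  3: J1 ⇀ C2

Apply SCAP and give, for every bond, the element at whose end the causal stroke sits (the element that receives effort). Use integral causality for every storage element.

#0 |J1
#1 |R1
#2 |J1
#3 |J1

β2 →J1  (Se1 (Se) sets effort on bond)
β0 →J1  (C1 integral (e out))
β3 →J1  (C2: C, integral causality)
β1 →R1  (J1: last free bond brings flow in)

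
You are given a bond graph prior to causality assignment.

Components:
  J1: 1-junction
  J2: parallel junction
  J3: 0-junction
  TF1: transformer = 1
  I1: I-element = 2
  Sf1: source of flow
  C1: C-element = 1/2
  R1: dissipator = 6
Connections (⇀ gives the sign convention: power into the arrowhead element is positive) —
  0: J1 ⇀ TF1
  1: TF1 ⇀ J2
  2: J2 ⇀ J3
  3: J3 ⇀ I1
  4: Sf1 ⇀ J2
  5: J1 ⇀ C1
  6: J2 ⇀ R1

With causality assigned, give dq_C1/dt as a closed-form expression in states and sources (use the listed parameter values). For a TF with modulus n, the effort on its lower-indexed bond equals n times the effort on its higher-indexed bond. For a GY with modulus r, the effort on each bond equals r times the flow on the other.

b4 |Sf1  (source Sf1 imposes f)
b3 |I1  (I1 integral (f out))
b2 |J3  (J3 needs exactly one e-in)
b5 |J1  (C1: C, integral causality)
b0 |TF1  (J1: last free bond brings flow in)
b1 |J2  (TF1 one-in-one-out from 0)
b6 |R1  (0-jn J2 has e-setter on 1)

dq_C1/dt = -F_Sf1 + p_I1/2 - q_C1/3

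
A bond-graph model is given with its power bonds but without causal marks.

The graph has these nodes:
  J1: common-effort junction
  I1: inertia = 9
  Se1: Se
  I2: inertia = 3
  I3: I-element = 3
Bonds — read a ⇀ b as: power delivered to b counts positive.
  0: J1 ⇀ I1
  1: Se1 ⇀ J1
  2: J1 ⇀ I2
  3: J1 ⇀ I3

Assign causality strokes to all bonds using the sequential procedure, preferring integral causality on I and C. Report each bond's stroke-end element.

β1 →J1  (source Se1 imposes e)
β0 →I1  (J1 effort already set via bond 1)
β2 →I2  (J1 effort already set via bond 1)
β3 →I3  (J1 effort already set via bond 1)

#0 |I1
#1 |J1
#2 |I2
#3 |I3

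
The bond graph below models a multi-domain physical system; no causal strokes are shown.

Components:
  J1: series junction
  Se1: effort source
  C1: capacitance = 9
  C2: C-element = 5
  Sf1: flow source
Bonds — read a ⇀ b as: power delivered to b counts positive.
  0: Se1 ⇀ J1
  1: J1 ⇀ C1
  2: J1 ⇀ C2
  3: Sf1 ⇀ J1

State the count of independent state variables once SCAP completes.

2  (C1, C2 all integral)

#0 stroke→J1  (Se1: effort source, stroke at far end)
#3 stroke→Sf1  (Sf1: flow source, stroke at near end)
#1 stroke→J1  (common-f at J1 fixed by 3)
#2 stroke→J1  (J1: bond 3 brought flow, rest push out)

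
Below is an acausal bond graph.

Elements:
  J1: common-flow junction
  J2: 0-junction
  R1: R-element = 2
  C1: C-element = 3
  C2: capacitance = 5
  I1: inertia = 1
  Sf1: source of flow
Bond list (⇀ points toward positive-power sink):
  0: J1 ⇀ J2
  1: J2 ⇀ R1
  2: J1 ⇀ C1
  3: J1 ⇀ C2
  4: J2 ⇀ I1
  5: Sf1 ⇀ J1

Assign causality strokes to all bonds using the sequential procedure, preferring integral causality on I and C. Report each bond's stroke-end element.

β0 stroke→J1
β1 stroke→J2
β2 stroke→J1
β3 stroke→J1
β4 stroke→I1
β5 stroke→Sf1

#5 |Sf1  (source Sf1 imposes f)
#0 |J1  (J1: bond 5 brought flow, rest push out)
#2 |J1  (1-jn J1 has f-setter on 5)
#3 |J1  (J1 flow already set via bond 5)
#4 |I1  (prefer integral on I1)
#1 |J2  (only one effort-in slot at J2)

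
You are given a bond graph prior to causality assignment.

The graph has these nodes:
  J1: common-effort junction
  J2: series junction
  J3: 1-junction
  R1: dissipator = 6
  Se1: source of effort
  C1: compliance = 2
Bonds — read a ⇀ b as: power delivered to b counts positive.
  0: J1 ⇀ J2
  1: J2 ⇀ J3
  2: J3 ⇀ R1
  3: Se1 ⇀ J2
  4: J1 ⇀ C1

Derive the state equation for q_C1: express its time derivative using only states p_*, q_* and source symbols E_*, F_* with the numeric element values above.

dq_C1/dt = -E_Se1/6 - q_C1/12

β3 |J2  (Se1 (Se) sets effort on bond)
β4 |J1  (C1 outputs effort q/C1)
β0 |J2  (0-jn J1 has e-setter on 4)
β1 |J3  (J2 needs exactly one f-in)
β2 |R1  (J3: last free bond brings flow in)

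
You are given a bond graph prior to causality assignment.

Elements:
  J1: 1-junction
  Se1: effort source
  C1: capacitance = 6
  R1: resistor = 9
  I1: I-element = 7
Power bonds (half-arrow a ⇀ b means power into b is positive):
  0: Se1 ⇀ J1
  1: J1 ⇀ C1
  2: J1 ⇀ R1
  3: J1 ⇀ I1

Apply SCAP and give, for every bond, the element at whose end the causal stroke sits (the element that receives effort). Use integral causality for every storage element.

β0 stroke at J1  (Se1 (Se) sets effort on bond)
β1 stroke at J1  (C1 outputs effort q/C1)
β3 stroke at I1  (I1: I, integral causality)
β2 stroke at J1  (1-jn J1 has f-setter on 3)

bond 0 →J1
bond 1 →J1
bond 2 →J1
bond 3 →I1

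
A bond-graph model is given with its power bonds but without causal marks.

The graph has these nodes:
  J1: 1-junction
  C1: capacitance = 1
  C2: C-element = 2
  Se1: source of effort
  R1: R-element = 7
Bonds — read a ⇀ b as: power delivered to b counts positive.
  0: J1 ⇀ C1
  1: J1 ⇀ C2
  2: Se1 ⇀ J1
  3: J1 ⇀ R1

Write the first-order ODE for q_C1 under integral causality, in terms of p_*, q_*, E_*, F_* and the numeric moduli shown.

dq_C1/dt = E_Se1/7 - q_C1/7 - q_C2/14

#2 →J1  (source Se1 imposes e)
#0 →J1  (C1 outputs effort q/C1)
#1 →J1  (prefer integral on C2)
#3 →R1  (J1 needs exactly one f-in)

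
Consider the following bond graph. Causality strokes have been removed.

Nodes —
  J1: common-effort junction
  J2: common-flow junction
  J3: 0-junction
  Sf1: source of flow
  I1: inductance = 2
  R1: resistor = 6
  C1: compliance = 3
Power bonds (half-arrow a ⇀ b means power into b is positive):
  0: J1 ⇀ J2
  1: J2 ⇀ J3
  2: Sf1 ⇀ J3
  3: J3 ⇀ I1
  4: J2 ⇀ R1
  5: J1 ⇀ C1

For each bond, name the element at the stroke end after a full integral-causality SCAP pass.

#2 stroke at Sf1  (Sf1 fixes flow; stroke at Sf1)
#3 stroke at I1  (I1: I, integral causality)
#1 stroke at J3  (J3 needs exactly one e-in)
#0 stroke at J2  (common-f at J2 fixed by 1)
#4 stroke at J2  (J2: bond 1 brought flow, rest push out)
#5 stroke at J1  (J1: last free bond brings effort in)

bond 0 stroke at J2
bond 1 stroke at J3
bond 2 stroke at Sf1
bond 3 stroke at I1
bond 4 stroke at J2
bond 5 stroke at J1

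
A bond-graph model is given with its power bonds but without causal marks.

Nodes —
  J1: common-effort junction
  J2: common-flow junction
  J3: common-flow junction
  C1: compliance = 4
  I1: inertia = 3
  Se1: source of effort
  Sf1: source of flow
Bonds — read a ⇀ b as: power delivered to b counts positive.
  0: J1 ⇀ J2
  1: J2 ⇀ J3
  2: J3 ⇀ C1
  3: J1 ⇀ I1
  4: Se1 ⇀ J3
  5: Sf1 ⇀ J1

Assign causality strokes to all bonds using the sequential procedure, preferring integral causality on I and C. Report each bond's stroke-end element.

#0 stroke→J1
#1 stroke→J2
#2 stroke→J3
#3 stroke→I1
#4 stroke→J3
#5 stroke→Sf1

#4 stroke→J3  (Se1: effort source, stroke at far end)
#5 stroke→Sf1  (Sf1: flow source, stroke at near end)
#2 stroke→J3  (prefer integral on C1)
#1 stroke→J2  (only one flow-in slot at J3)
#0 stroke→J1  (only one flow-in slot at J2)
#3 stroke→I1  (0-jn J1 has e-setter on 0)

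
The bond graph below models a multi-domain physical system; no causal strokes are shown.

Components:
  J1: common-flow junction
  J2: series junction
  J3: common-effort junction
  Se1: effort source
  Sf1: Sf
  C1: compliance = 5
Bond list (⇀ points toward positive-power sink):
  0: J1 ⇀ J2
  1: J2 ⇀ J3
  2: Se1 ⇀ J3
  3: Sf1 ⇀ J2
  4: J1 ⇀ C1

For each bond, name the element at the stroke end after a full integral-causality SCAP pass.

b0 →J2
b1 →J2
b2 →J3
b3 →Sf1
b4 →J1

b2 |J3  (source Se1 imposes e)
b3 |Sf1  (Sf1 fixes flow; stroke at Sf1)
b0 |J2  (J2: bond 3 brought flow, rest push out)
b1 |J2  (J2: bond 3 brought flow, rest push out)
b4 |J1  (J1: bond 0 brought flow, rest push out)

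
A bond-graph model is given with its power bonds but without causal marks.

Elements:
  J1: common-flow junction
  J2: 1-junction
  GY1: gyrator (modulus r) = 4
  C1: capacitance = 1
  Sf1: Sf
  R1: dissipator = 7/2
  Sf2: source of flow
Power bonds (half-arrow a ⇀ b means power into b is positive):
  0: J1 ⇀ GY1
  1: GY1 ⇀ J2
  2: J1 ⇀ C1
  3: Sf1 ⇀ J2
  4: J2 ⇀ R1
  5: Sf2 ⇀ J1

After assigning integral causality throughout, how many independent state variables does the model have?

β3 |Sf1  (source Sf1 imposes f)
β5 |Sf2  (Sf2: flow source, stroke at near end)
β0 |J1  (J1 flow already set via bond 5)
β2 |J1  (J1 flow already set via bond 5)
β1 |J2  (J2 flow already set via bond 3)
β4 |J2  (1-jn J2 has f-setter on 3)

1  (C1 all integral)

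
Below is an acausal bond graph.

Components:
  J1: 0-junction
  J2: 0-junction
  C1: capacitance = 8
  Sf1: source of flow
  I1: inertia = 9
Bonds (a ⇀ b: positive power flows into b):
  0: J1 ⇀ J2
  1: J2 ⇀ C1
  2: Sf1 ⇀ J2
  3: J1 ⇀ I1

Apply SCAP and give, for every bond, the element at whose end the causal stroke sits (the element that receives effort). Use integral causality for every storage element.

bond 2 →Sf1  (Sf1: flow source, stroke at near end)
bond 1 →J2  (C1 integral (e out))
bond 0 →J1  (0-jn J2 has e-setter on 1)
bond 3 →I1  (0-jn J1 has e-setter on 0)

b0 stroke at J1
b1 stroke at J2
b2 stroke at Sf1
b3 stroke at I1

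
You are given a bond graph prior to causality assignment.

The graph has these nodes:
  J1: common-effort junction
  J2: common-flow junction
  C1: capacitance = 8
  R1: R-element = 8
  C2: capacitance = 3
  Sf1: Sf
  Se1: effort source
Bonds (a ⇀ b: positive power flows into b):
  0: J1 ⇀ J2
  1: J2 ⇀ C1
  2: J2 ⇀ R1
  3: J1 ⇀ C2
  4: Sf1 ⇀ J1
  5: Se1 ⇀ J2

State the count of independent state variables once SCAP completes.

bond 4 stroke at Sf1  (Sf1 fixes flow; stroke at Sf1)
bond 5 stroke at J2  (Se1 fixes effort; stroke away)
bond 1 stroke at J2  (C1: C, integral causality)
bond 3 stroke at J1  (C2 integral (e out))
bond 0 stroke at J2  (0-jn J1 has e-setter on 3)
bond 2 stroke at R1  (only one flow-in slot at J2)

2  (C1, C2 all integral)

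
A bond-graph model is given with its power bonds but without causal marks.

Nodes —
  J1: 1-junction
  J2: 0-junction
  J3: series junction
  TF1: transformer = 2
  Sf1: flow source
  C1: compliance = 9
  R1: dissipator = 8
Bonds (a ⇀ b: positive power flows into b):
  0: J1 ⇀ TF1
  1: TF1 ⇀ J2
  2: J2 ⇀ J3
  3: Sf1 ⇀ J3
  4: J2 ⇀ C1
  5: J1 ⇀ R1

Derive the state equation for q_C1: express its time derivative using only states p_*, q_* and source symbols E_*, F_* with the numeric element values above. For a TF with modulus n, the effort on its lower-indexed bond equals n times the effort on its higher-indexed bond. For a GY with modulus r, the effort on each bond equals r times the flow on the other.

dq_C1/dt = -F_Sf1 - q_C1/18

bond 3 |Sf1  (Sf1: flow source, stroke at near end)
bond 2 |J3  (J3 flow already set via bond 3)
bond 4 |J2  (prefer integral on C1)
bond 1 |TF1  (J2 effort already set via bond 4)
bond 0 |J1  (through TF1, causality passes straight; one stroke at TF1)
bond 5 |R1  (J1 needs exactly one f-in)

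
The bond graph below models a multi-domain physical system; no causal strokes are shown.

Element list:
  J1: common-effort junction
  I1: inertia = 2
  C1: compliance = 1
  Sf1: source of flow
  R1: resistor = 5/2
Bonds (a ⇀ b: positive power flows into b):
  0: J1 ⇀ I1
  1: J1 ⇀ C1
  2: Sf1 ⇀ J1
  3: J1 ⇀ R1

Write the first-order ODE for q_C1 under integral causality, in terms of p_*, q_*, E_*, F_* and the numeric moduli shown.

dq_C1/dt = F_Sf1 - p_I1/2 - 2*q_C1/5

β2 stroke→Sf1  (Sf1: flow source, stroke at near end)
β0 stroke→I1  (prefer integral on I1)
β1 stroke→J1  (C1 outputs effort q/C1)
β3 stroke→R1  (J1: bond 1 brought effort, rest push out)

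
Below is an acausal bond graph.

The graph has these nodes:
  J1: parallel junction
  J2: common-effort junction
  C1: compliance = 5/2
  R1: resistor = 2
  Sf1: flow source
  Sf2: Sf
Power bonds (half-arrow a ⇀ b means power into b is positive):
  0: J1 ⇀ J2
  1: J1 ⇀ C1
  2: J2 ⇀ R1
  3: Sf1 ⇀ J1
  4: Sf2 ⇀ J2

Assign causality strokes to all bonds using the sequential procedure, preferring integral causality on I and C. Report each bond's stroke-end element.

β0 stroke at J2
β1 stroke at J1
β2 stroke at R1
β3 stroke at Sf1
β4 stroke at Sf2

β3 stroke→Sf1  (Sf1 (Sf) sets flow on bond)
β4 stroke→Sf2  (Sf2 (Sf) sets flow on bond)
β1 stroke→J1  (C1: C, integral causality)
β0 stroke→J2  (common-e at J1 fixed by 1)
β2 stroke→R1  (0-jn J2 has e-setter on 0)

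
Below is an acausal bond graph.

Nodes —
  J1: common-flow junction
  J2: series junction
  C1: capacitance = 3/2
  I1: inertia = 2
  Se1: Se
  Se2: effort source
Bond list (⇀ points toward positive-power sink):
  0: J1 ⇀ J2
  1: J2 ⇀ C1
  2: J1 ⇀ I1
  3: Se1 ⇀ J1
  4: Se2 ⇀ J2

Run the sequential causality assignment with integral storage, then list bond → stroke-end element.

b3 stroke at J1  (source Se1 imposes e)
b4 stroke at J2  (Se2 fixes effort; stroke away)
b1 stroke at J2  (C1 outputs effort q/C1)
b0 stroke at J1  (closing 1-jn rule on J2)
b2 stroke at I1  (closing 1-jn rule on J1)

β0 →J1
β1 →J2
β2 →I1
β3 →J1
β4 →J2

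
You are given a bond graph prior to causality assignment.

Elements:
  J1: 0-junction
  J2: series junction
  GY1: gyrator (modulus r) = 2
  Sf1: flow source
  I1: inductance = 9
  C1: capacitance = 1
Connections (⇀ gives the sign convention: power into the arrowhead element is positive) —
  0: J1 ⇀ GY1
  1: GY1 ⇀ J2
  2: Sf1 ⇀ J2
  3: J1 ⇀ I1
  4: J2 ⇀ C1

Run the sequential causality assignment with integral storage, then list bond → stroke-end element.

β0 stroke→J1
β1 stroke→J2
β2 stroke→Sf1
β3 stroke→I1
β4 stroke→J2

β2 |Sf1  (source Sf1 imposes f)
β1 |J2  (J2: bond 2 brought flow, rest push out)
β4 |J2  (J2 flow already set via bond 2)
β0 |J1  (through GY1, causality inverts; strokes same side of GY1)
β3 |I1  (0-jn J1 has e-setter on 0)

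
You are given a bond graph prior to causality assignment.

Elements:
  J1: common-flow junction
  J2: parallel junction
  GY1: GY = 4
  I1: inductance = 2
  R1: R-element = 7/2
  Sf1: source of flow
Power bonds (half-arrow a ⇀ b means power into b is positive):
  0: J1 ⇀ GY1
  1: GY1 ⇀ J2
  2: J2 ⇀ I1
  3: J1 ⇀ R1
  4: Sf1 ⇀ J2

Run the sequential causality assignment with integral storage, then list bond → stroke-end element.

bond 4 →Sf1  (source Sf1 imposes f)
bond 2 →I1  (I1 integral (f out))
bond 1 →J2  (J2: last free bond brings effort in)
bond 0 →J1  (GY1: gyrator matches bond 1)
bond 3 →R1  (J1: last free bond brings flow in)

#0 |J1
#1 |J2
#2 |I1
#3 |R1
#4 |Sf1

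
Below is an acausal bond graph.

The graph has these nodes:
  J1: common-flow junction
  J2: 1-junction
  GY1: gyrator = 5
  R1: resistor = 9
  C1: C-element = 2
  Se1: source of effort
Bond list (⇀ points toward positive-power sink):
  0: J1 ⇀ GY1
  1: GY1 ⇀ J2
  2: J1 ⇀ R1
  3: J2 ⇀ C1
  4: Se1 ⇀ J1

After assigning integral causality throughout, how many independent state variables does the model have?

1  (C1 all integral)

b4 stroke→J1  (Se1 (Se) sets effort on bond)
b3 stroke→J2  (C1 integral (e out))
b1 stroke→GY1  (J2: last free bond brings flow in)
b0 stroke→GY1  (GY GY1: same side as bond 1)
b2 stroke→J1  (common-f at J1 fixed by 0)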